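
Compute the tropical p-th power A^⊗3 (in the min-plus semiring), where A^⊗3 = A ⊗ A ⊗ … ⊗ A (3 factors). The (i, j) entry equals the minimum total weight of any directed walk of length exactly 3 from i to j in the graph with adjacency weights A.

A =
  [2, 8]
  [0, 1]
A^⊗3 =
  [6, 10]
  [2, 3]

Each entry (A^⊗3)_ij equals the minimum over all length-3 walks i = v_0 → v_1 → … → v_3 = j of Σ_t A[v_t][v_{t+1}]. For example, for (i, j) = (0, 1) we minimise over 4 possible intermediate vertex sequences; the minimum is 10, attained along the walk 0 → 1 → 1 → 1.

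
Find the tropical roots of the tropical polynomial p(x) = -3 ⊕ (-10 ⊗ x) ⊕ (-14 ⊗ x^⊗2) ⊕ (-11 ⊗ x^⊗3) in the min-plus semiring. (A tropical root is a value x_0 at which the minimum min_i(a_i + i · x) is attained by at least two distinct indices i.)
Roots: {-3, 4, 7}

Each tropical root is a break point of the lower envelope of the lines y = a_i + i · x (there are 4 lines, with slopes 0, 1, ..., 3). Only the lines that attain the minimum somewhere contribute to roots; other lines are dominated. Here the surviving (envelope) indices are i = 3, i = 2, i = 1, i = 0.
Intersections between consecutive envelope lines give the roots: for adjacent envelope indices i < j the intersection is x = (a_i − a_j) / (j − i). Reading off the sorted break points: {-3, 4, 7}.
Verification: at each break x_0, at least two indices attain the minimum of min_i(a_i + i · x_0).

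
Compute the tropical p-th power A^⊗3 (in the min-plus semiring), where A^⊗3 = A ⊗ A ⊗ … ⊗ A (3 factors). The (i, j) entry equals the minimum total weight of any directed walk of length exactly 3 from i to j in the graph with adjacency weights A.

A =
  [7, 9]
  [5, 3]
A^⊗3 =
  [17, 15]
  [11, 9]

Each entry (A^⊗3)_ij equals the minimum over all length-3 walks i = v_0 → v_1 → … → v_3 = j of Σ_t A[v_t][v_{t+1}]. For example, for (i, j) = (0, 1) we minimise over 4 possible intermediate vertex sequences; the minimum is 15, attained along the walk 0 → 1 → 1 → 1.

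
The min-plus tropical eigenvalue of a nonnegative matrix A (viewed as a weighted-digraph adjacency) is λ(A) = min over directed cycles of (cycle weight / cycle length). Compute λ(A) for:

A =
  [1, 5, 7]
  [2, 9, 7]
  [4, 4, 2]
λ(A) = 1

Enumerate directed cycles and compute their means (weight / length). Sample:
  cycle 0 → 0: weight = 1, length = 1, mean = 1/1 ≈ 1.000
  cycle 1 → 1: weight = 9, length = 1, mean = 9/1 ≈ 9.000
  cycle 2 → 2: weight = 2, length = 1, mean = 2/1 ≈ 2.000
  cycle 0 → 1 → 0: weight = 7, length = 2, mean = 7/2 ≈ 3.500
  cycle 0 → 2 → 0: weight = 11, length = 2, mean = 11/2 ≈ 5.500
  cycle 1 → 0 → 1: weight = 7, length = 2, mean = 7/2 ≈ 3.500
Minimum mean = 1.000, attained e.g. along the cycle 0 → 0 with weight 1 and length 1. So λ(A) = 1/1 = 1.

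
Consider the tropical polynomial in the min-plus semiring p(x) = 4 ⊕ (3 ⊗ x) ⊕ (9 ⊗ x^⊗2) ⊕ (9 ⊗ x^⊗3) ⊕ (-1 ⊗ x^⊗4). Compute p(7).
p(7) = 4

A tropical monomial a ⊗ x^⊗i evaluates to a + i · x. Evaluating each term at x = 7:
  Term 0 contributes 4 + 0 · 7 = 4
  Term 1 contributes 3 + 1 · 7 = 10
  Term 2 contributes 9 + 2 · 7 = 23
  Term 3 contributes 9 + 3 · 7 = 30
  Term 4 contributes -1 + 4 · 7 = 27
p(7) = ⊕ of these = min[4, 10, 23, 30, 27] = 4.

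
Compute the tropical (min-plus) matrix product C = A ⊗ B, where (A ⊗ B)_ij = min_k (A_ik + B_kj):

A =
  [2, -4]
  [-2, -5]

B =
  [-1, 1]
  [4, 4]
A ⊗ B =
  [0, 0]
  [-3, -1]

Apply the min-plus product entry-by-entry:
  C[0][0] = min over k of (A[0][0] + B[0][0] = 2 + -1 = 1, A[0][1] + B[1][0] = -4 + 4 = 0) = 0 (attained at k = 1)
  C[0][1] = min over k of (A[0][0] + B[0][1] = 2 + 1 = 3, A[0][1] + B[1][1] = -4 + 4 = 0) = 0 (attained at k = 1)
  C[1][0] = min over k of (A[1][0] + B[0][0] = -2 + -1 = -3, A[1][1] + B[1][0] = -5 + 4 = -1) = -3 (attained at k = 0)
  C[1][1] = min over k of (A[1][0] + B[0][1] = -2 + 1 = -1, A[1][1] + B[1][1] = -5 + 4 = -1) = -1 (attained at k = 0)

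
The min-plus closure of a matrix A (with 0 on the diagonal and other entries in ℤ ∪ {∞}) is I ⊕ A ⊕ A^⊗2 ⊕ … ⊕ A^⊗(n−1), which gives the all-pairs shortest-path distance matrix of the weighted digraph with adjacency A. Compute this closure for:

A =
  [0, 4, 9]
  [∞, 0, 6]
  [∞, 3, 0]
Closure =
  [0, 4, 9]
  [∞, 0, 6]
  [∞, 3, 0]

This is the Floyd-Warshall all-pairs shortest-path computation. For each intermediate vertex k = 0, 1, …, 2, update dist[i][j] ← min(dist[i][j], dist[i][k] + dist[k][j]). The final matrix gives, for each (i, j), the minimum total weight of any directed path from i to j (possibly empty when i = j).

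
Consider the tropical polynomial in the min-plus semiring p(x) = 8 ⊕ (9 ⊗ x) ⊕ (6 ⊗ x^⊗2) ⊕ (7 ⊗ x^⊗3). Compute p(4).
p(4) = 8

A tropical monomial a ⊗ x^⊗i evaluates to a + i · x. Evaluating each term at x = 4:
  Term 0 contributes 8 + 0 · 4 = 8
  Term 1 contributes 9 + 1 · 4 = 13
  Term 2 contributes 6 + 2 · 4 = 14
  Term 3 contributes 7 + 3 · 4 = 19
p(4) = ⊕ of these = min[8, 13, 14, 19] = 8.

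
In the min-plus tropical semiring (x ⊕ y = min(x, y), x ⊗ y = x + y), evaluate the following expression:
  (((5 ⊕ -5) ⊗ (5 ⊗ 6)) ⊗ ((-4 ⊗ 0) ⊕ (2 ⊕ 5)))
(((5 ⊕ -5) ⊗ (5 ⊗ 6)) ⊗ ((-4 ⊗ 0) ⊕ (2 ⊕ 5))) = 2

Expand innermost to outermost. Recall ⊕ takes the minimum of its arguments and ⊗ takes their sum. Working out the expression (((5 ⊕ -5) ⊗ (5 ⊗ 6)) ⊗ ((-4 ⊗ 0) ⊕ (2 ⊕ 5))) gives 2.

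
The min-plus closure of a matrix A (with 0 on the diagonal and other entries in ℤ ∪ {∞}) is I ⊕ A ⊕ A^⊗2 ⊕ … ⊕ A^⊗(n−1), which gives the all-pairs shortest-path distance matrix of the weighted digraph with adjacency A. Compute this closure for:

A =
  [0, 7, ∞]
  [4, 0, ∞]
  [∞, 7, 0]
Closure =
  [0, 7, ∞]
  [4, 0, ∞]
  [11, 7, 0]

This is the Floyd-Warshall all-pairs shortest-path computation. For each intermediate vertex k = 0, 1, …, 2, update dist[i][j] ← min(dist[i][j], dist[i][k] + dist[k][j]). The final matrix gives, for each (i, j), the minimum total weight of any directed path from i to j (possibly empty when i = j).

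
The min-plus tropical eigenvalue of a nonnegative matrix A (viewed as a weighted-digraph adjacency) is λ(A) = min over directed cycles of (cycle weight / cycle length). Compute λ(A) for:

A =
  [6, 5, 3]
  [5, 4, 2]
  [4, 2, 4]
λ(A) = 2

Enumerate directed cycles and compute their means (weight / length). Sample:
  cycle 0 → 0: weight = 6, length = 1, mean = 6/1 ≈ 6.000
  cycle 1 → 1: weight = 4, length = 1, mean = 4/1 ≈ 4.000
  cycle 2 → 2: weight = 4, length = 1, mean = 4/1 ≈ 4.000
  cycle 0 → 1 → 0: weight = 10, length = 2, mean = 10/2 ≈ 5.000
  cycle 0 → 2 → 0: weight = 7, length = 2, mean = 7/2 ≈ 3.500
  cycle 1 → 0 → 1: weight = 10, length = 2, mean = 10/2 ≈ 5.000
Minimum mean = 2.000, attained e.g. along the cycle 1 → 2 → 1 with weight 4 and length 2. So λ(A) = 4/2 = 2.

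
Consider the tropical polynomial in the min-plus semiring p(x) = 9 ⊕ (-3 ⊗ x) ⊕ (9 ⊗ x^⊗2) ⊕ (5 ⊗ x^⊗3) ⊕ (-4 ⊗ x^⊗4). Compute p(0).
p(0) = -4

A tropical monomial a ⊗ x^⊗i evaluates to a + i · x. Evaluating each term at x = 0:
  Term 0 contributes 9 + 0 · 0 = 9
  Term 1 contributes -3 + 1 · 0 = -3
  Term 2 contributes 9 + 2 · 0 = 9
  Term 3 contributes 5 + 3 · 0 = 5
  Term 4 contributes -4 + 4 · 0 = -4
p(0) = ⊕ of these = min[9, -3, 9, 5, -4] = -4.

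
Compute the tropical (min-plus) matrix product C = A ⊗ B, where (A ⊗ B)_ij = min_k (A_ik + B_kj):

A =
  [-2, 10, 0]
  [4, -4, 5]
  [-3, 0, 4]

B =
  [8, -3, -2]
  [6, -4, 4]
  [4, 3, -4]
A ⊗ B =
  [4, -5, -4]
  [2, -8, 0]
  [5, -6, -5]

Apply the min-plus product entry-by-entry:
  C[0][0] = min over k of (A[0][0] + B[0][0] = -2 + 8 = 6, A[0][1] + B[1][0] = 10 + 6 = 16, A[0][2] + B[2][0] = 0 + 4 = 4) = 4 (attained at k = 2)
  C[0][1] = min over k of (A[0][0] + B[0][1] = -2 + -3 = -5, A[0][1] + B[1][1] = 10 + -4 = 6, A[0][2] + B[2][1] = 0 + 3 = 3) = -5 (attained at k = 0)
  C[0][2] = min over k of (A[0][0] + B[0][2] = -2 + -2 = -4, A[0][1] + B[1][2] = 10 + 4 = 14, A[0][2] + B[2][2] = 0 + -4 = -4) = -4 (attained at k = 0)
  C[1][0] = min over k of (A[1][0] + B[0][0] = 4 + 8 = 12, A[1][1] + B[1][0] = -4 + 6 = 2, A[1][2] + B[2][0] = 5 + 4 = 9) = 2 (attained at k = 1)
  C[1][1] = min over k of (A[1][0] + B[0][1] = 4 + -3 = 1, A[1][1] + B[1][1] = -4 + -4 = -8, A[1][2] + B[2][1] = 5 + 3 = 8) = -8 (attained at k = 1)
  C[1][2] = min over k of (A[1][0] + B[0][2] = 4 + -2 = 2, A[1][1] + B[1][2] = -4 + 4 = 0, A[1][2] + B[2][2] = 5 + -4 = 1) = 0 (attained at k = 1)
  C[2][0] = min over k of (A[2][0] + B[0][0] = -3 + 8 = 5, A[2][1] + B[1][0] = 0 + 6 = 6, A[2][2] + B[2][0] = 4 + 4 = 8) = 5 (attained at k = 0)
  C[2][1] = min over k of (A[2][0] + B[0][1] = -3 + -3 = -6, A[2][1] + B[1][1] = 0 + -4 = -4, A[2][2] + B[2][1] = 4 + 3 = 7) = -6 (attained at k = 0)
  C[2][2] = min over k of (A[2][0] + B[0][2] = -3 + -2 = -5, A[2][1] + B[1][2] = 0 + 4 = 4, A[2][2] + B[2][2] = 4 + -4 = 0) = -5 (attained at k = 0)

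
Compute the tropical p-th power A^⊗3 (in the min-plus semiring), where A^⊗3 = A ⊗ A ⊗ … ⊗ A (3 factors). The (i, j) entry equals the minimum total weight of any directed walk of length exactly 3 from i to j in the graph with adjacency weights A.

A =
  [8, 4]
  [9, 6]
A^⊗3 =
  [19, 16]
  [21, 18]

Each entry (A^⊗3)_ij equals the minimum over all length-3 walks i = v_0 → v_1 → … → v_3 = j of Σ_t A[v_t][v_{t+1}]. For example, for (i, j) = (0, 1) we minimise over 4 possible intermediate vertex sequences; the minimum is 16, attained along the walk 0 → 1 → 1 → 1.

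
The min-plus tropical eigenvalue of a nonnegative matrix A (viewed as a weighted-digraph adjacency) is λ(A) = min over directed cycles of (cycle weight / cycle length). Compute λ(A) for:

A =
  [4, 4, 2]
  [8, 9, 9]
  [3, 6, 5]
λ(A) = 5/2

Enumerate directed cycles and compute their means (weight / length). Sample:
  cycle 0 → 0: weight = 4, length = 1, mean = 4/1 ≈ 4.000
  cycle 1 → 1: weight = 9, length = 1, mean = 9/1 ≈ 9.000
  cycle 2 → 2: weight = 5, length = 1, mean = 5/1 ≈ 5.000
  cycle 0 → 1 → 0: weight = 12, length = 2, mean = 12/2 ≈ 6.000
  cycle 0 → 2 → 0: weight = 5, length = 2, mean = 5/2 ≈ 2.500
  cycle 1 → 0 → 1: weight = 12, length = 2, mean = 12/2 ≈ 6.000
Minimum mean = 2.500, attained e.g. along the cycle 0 → 2 → 0 with weight 5 and length 2. So λ(A) = 5/2 = 5/2.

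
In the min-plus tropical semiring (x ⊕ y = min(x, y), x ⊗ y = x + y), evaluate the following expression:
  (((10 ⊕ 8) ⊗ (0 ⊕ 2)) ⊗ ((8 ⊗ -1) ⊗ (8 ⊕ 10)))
(((10 ⊕ 8) ⊗ (0 ⊕ 2)) ⊗ ((8 ⊗ -1) ⊗ (8 ⊕ 10))) = 23

Expand innermost to outermost. Recall ⊕ takes the minimum of its arguments and ⊗ takes their sum. Working out the expression (((10 ⊕ 8) ⊗ (0 ⊕ 2)) ⊗ ((8 ⊗ -1) ⊗ (8 ⊕ 10))) gives 23.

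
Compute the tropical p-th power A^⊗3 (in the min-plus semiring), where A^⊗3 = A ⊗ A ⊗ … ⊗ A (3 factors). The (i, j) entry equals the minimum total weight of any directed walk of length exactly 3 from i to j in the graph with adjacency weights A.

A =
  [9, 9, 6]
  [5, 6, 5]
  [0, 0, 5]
A^⊗3 =
  [11, 11, 11]
  [10, 10, 10]
  [5, 5, 10]

Each entry (A^⊗3)_ij equals the minimum over all length-3 walks i = v_0 → v_1 → … → v_3 = j of Σ_t A[v_t][v_{t+1}]. For example, for (i, j) = (0, 2) we minimise over 9 possible intermediate vertex sequences; the minimum is 11, attained along the walk 0 → 2 → 1 → 2.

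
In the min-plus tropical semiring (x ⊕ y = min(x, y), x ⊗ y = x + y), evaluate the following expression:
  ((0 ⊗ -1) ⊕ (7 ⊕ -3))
((0 ⊗ -1) ⊕ (7 ⊕ -3)) = -3

Expand innermost to outermost. Recall ⊕ takes the minimum of its arguments and ⊗ takes their sum. Working out the expression ((0 ⊗ -1) ⊕ (7 ⊕ -3)) gives -3.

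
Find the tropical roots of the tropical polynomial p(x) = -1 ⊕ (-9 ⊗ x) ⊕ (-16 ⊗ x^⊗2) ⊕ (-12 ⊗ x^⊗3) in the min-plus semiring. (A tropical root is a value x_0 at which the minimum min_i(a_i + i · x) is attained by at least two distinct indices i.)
Roots: {-4, 7, 8}

Each tropical root is a break point of the lower envelope of the lines y = a_i + i · x (there are 4 lines, with slopes 0, 1, ..., 3). Only the lines that attain the minimum somewhere contribute to roots; other lines are dominated. Here the surviving (envelope) indices are i = 3, i = 2, i = 1, i = 0.
Intersections between consecutive envelope lines give the roots: for adjacent envelope indices i < j the intersection is x = (a_i − a_j) / (j − i). Reading off the sorted break points: {-4, 7, 8}.
Verification: at each break x_0, at least two indices attain the minimum of min_i(a_i + i · x_0).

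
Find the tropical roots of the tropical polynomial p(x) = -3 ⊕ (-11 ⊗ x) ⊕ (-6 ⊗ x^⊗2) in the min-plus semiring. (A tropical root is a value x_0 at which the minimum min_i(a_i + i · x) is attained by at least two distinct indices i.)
Roots: {-5, 8}

Each tropical root is a break point of the lower envelope of the lines y = a_i + i · x (there are 3 lines, with slopes 0, 1, ..., 2). Only the lines that attain the minimum somewhere contribute to roots; other lines are dominated. Here the surviving (envelope) indices are i = 2, i = 1, i = 0.
Intersections between consecutive envelope lines give the roots: for adjacent envelope indices i < j the intersection is x = (a_i − a_j) / (j − i). Reading off the sorted break points: {-5, 8}.
Verification: at each break x_0, at least two indices attain the minimum of min_i(a_i + i · x_0).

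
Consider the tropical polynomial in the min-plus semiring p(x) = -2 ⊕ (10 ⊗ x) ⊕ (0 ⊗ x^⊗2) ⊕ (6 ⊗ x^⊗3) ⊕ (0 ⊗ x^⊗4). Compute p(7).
p(7) = -2

A tropical monomial a ⊗ x^⊗i evaluates to a + i · x. Evaluating each term at x = 7:
  Term 0 contributes -2 + 0 · 7 = -2
  Term 1 contributes 10 + 1 · 7 = 17
  Term 2 contributes 0 + 2 · 7 = 14
  Term 3 contributes 6 + 3 · 7 = 27
  Term 4 contributes 0 + 4 · 7 = 28
p(7) = ⊕ of these = min[-2, 17, 14, 27, 28] = -2.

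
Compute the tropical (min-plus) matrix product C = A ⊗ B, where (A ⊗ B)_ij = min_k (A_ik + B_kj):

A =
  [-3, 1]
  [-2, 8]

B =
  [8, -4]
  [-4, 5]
A ⊗ B =
  [-3, -7]
  [4, -6]

Apply the min-plus product entry-by-entry:
  C[0][0] = min over k of (A[0][0] + B[0][0] = -3 + 8 = 5, A[0][1] + B[1][0] = 1 + -4 = -3) = -3 (attained at k = 1)
  C[0][1] = min over k of (A[0][0] + B[0][1] = -3 + -4 = -7, A[0][1] + B[1][1] = 1 + 5 = 6) = -7 (attained at k = 0)
  C[1][0] = min over k of (A[1][0] + B[0][0] = -2 + 8 = 6, A[1][1] + B[1][0] = 8 + -4 = 4) = 4 (attained at k = 1)
  C[1][1] = min over k of (A[1][0] + B[0][1] = -2 + -4 = -6, A[1][1] + B[1][1] = 8 + 5 = 13) = -6 (attained at k = 0)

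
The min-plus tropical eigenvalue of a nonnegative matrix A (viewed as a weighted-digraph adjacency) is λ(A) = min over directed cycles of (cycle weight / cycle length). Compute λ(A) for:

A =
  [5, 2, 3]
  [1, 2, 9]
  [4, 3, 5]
λ(A) = 3/2

Enumerate directed cycles and compute their means (weight / length). Sample:
  cycle 0 → 0: weight = 5, length = 1, mean = 5/1 ≈ 5.000
  cycle 1 → 1: weight = 2, length = 1, mean = 2/1 ≈ 2.000
  cycle 2 → 2: weight = 5, length = 1, mean = 5/1 ≈ 5.000
  cycle 0 → 1 → 0: weight = 3, length = 2, mean = 3/2 ≈ 1.500
  cycle 0 → 2 → 0: weight = 7, length = 2, mean = 7/2 ≈ 3.500
  cycle 1 → 0 → 1: weight = 3, length = 2, mean = 3/2 ≈ 1.500
Minimum mean = 1.500, attained e.g. along the cycle 0 → 1 → 0 with weight 3 and length 2. So λ(A) = 3/2 = 3/2.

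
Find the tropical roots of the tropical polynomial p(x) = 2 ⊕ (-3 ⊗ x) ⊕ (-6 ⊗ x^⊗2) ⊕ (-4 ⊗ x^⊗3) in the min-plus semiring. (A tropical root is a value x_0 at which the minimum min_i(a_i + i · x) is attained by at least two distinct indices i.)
Roots: {-2, 3, 5}

Each tropical root is a break point of the lower envelope of the lines y = a_i + i · x (there are 4 lines, with slopes 0, 1, ..., 3). Only the lines that attain the minimum somewhere contribute to roots; other lines are dominated. Here the surviving (envelope) indices are i = 3, i = 2, i = 1, i = 0.
Intersections between consecutive envelope lines give the roots: for adjacent envelope indices i < j the intersection is x = (a_i − a_j) / (j − i). Reading off the sorted break points: {-2, 3, 5}.
Verification: at each break x_0, at least two indices attain the minimum of min_i(a_i + i · x_0).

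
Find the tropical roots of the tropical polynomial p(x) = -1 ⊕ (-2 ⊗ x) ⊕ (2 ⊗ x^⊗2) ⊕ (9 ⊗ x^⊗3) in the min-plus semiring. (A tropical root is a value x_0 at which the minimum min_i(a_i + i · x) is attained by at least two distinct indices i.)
Roots: {-7, -4, 1}

Each tropical root is a break point of the lower envelope of the lines y = a_i + i · x (there are 4 lines, with slopes 0, 1, ..., 3). Only the lines that attain the minimum somewhere contribute to roots; other lines are dominated. Here the surviving (envelope) indices are i = 3, i = 2, i = 1, i = 0.
Intersections between consecutive envelope lines give the roots: for adjacent envelope indices i < j the intersection is x = (a_i − a_j) / (j − i). Reading off the sorted break points: {-7, -4, 1}.
Verification: at each break x_0, at least two indices attain the minimum of min_i(a_i + i · x_0).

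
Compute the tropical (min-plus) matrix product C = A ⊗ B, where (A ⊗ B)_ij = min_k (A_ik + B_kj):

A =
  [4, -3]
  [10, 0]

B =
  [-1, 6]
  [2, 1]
A ⊗ B =
  [-1, -2]
  [2, 1]

Apply the min-plus product entry-by-entry:
  C[0][0] = min over k of (A[0][0] + B[0][0] = 4 + -1 = 3, A[0][1] + B[1][0] = -3 + 2 = -1) = -1 (attained at k = 1)
  C[0][1] = min over k of (A[0][0] + B[0][1] = 4 + 6 = 10, A[0][1] + B[1][1] = -3 + 1 = -2) = -2 (attained at k = 1)
  C[1][0] = min over k of (A[1][0] + B[0][0] = 10 + -1 = 9, A[1][1] + B[1][0] = 0 + 2 = 2) = 2 (attained at k = 1)
  C[1][1] = min over k of (A[1][0] + B[0][1] = 10 + 6 = 16, A[1][1] + B[1][1] = 0 + 1 = 1) = 1 (attained at k = 1)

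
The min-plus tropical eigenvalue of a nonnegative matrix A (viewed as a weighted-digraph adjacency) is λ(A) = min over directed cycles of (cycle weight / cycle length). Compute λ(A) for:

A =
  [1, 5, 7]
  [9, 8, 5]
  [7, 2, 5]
λ(A) = 1

Enumerate directed cycles and compute their means (weight / length). Sample:
  cycle 0 → 0: weight = 1, length = 1, mean = 1/1 ≈ 1.000
  cycle 1 → 1: weight = 8, length = 1, mean = 8/1 ≈ 8.000
  cycle 2 → 2: weight = 5, length = 1, mean = 5/1 ≈ 5.000
  cycle 0 → 1 → 0: weight = 14, length = 2, mean = 14/2 ≈ 7.000
  cycle 0 → 2 → 0: weight = 14, length = 2, mean = 14/2 ≈ 7.000
  cycle 1 → 0 → 1: weight = 14, length = 2, mean = 14/2 ≈ 7.000
Minimum mean = 1.000, attained e.g. along the cycle 0 → 0 with weight 1 and length 1. So λ(A) = 1/1 = 1.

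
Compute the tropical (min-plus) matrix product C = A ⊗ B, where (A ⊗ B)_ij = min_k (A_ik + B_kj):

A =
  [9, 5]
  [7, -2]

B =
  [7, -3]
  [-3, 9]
A ⊗ B =
  [2, 6]
  [-5, 4]

Apply the min-plus product entry-by-entry:
  C[0][0] = min over k of (A[0][0] + B[0][0] = 9 + 7 = 16, A[0][1] + B[1][0] = 5 + -3 = 2) = 2 (attained at k = 1)
  C[0][1] = min over k of (A[0][0] + B[0][1] = 9 + -3 = 6, A[0][1] + B[1][1] = 5 + 9 = 14) = 6 (attained at k = 0)
  C[1][0] = min over k of (A[1][0] + B[0][0] = 7 + 7 = 14, A[1][1] + B[1][0] = -2 + -3 = -5) = -5 (attained at k = 1)
  C[1][1] = min over k of (A[1][0] + B[0][1] = 7 + -3 = 4, A[1][1] + B[1][1] = -2 + 9 = 7) = 4 (attained at k = 0)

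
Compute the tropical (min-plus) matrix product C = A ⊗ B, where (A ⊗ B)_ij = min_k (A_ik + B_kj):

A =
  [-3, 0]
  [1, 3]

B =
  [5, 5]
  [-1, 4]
A ⊗ B =
  [-1, 2]
  [2, 6]

Apply the min-plus product entry-by-entry:
  C[0][0] = min over k of (A[0][0] + B[0][0] = -3 + 5 = 2, A[0][1] + B[1][0] = 0 + -1 = -1) = -1 (attained at k = 1)
  C[0][1] = min over k of (A[0][0] + B[0][1] = -3 + 5 = 2, A[0][1] + B[1][1] = 0 + 4 = 4) = 2 (attained at k = 0)
  C[1][0] = min over k of (A[1][0] + B[0][0] = 1 + 5 = 6, A[1][1] + B[1][0] = 3 + -1 = 2) = 2 (attained at k = 1)
  C[1][1] = min over k of (A[1][0] + B[0][1] = 1 + 5 = 6, A[1][1] + B[1][1] = 3 + 4 = 7) = 6 (attained at k = 0)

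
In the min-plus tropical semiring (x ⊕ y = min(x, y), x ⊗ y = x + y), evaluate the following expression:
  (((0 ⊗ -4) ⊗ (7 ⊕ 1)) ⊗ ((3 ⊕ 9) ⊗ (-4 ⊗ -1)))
(((0 ⊗ -4) ⊗ (7 ⊕ 1)) ⊗ ((3 ⊕ 9) ⊗ (-4 ⊗ -1))) = -5

Expand innermost to outermost. Recall ⊕ takes the minimum of its arguments and ⊗ takes their sum. Working out the expression (((0 ⊗ -4) ⊗ (7 ⊕ 1)) ⊗ ((3 ⊕ 9) ⊗ (-4 ⊗ -1))) gives -5.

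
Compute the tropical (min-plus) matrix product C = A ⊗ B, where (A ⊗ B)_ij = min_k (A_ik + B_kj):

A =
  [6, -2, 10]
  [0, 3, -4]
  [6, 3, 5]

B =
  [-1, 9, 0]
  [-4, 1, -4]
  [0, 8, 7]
A ⊗ B =
  [-6, -1, -6]
  [-4, 4, -1]
  [-1, 4, -1]

Apply the min-plus product entry-by-entry:
  C[0][0] = min over k of (A[0][0] + B[0][0] = 6 + -1 = 5, A[0][1] + B[1][0] = -2 + -4 = -6, A[0][2] + B[2][0] = 10 + 0 = 10) = -6 (attained at k = 1)
  C[0][1] = min over k of (A[0][0] + B[0][1] = 6 + 9 = 15, A[0][1] + B[1][1] = -2 + 1 = -1, A[0][2] + B[2][1] = 10 + 8 = 18) = -1 (attained at k = 1)
  C[0][2] = min over k of (A[0][0] + B[0][2] = 6 + 0 = 6, A[0][1] + B[1][2] = -2 + -4 = -6, A[0][2] + B[2][2] = 10 + 7 = 17) = -6 (attained at k = 1)
  C[1][0] = min over k of (A[1][0] + B[0][0] = 0 + -1 = -1, A[1][1] + B[1][0] = 3 + -4 = -1, A[1][2] + B[2][0] = -4 + 0 = -4) = -4 (attained at k = 2)
  C[1][1] = min over k of (A[1][0] + B[0][1] = 0 + 9 = 9, A[1][1] + B[1][1] = 3 + 1 = 4, A[1][2] + B[2][1] = -4 + 8 = 4) = 4 (attained at k = 1)
  C[1][2] = min over k of (A[1][0] + B[0][2] = 0 + 0 = 0, A[1][1] + B[1][2] = 3 + -4 = -1, A[1][2] + B[2][2] = -4 + 7 = 3) = -1 (attained at k = 1)
  C[2][0] = min over k of (A[2][0] + B[0][0] = 6 + -1 = 5, A[2][1] + B[1][0] = 3 + -4 = -1, A[2][2] + B[2][0] = 5 + 0 = 5) = -1 (attained at k = 1)
  C[2][1] = min over k of (A[2][0] + B[0][1] = 6 + 9 = 15, A[2][1] + B[1][1] = 3 + 1 = 4, A[2][2] + B[2][1] = 5 + 8 = 13) = 4 (attained at k = 1)
  C[2][2] = min over k of (A[2][0] + B[0][2] = 6 + 0 = 6, A[2][1] + B[1][2] = 3 + -4 = -1, A[2][2] + B[2][2] = 5 + 7 = 12) = -1 (attained at k = 1)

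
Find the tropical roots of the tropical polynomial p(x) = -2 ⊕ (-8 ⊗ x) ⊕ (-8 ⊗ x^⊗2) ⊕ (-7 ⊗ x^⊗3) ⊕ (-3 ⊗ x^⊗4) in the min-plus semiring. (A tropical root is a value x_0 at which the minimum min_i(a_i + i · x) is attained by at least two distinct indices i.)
Roots: {-4, -1, 0, 6}

Each tropical root is a break point of the lower envelope of the lines y = a_i + i · x (there are 5 lines, with slopes 0, 1, ..., 4). Only the lines that attain the minimum somewhere contribute to roots; other lines are dominated. Here the surviving (envelope) indices are i = 4, i = 3, i = 2, i = 1, i = 0.
Intersections between consecutive envelope lines give the roots: for adjacent envelope indices i < j the intersection is x = (a_i − a_j) / (j − i). Reading off the sorted break points: {-4, -1, 0, 6}.
Verification: at each break x_0, at least two indices attain the minimum of min_i(a_i + i · x_0).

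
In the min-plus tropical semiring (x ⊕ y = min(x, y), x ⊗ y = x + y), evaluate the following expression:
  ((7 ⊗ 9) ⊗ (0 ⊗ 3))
((7 ⊗ 9) ⊗ (0 ⊗ 3)) = 19

Expand innermost to outermost. Recall ⊕ takes the minimum of its arguments and ⊗ takes their sum. Working out the expression ((7 ⊗ 9) ⊗ (0 ⊗ 3)) gives 19.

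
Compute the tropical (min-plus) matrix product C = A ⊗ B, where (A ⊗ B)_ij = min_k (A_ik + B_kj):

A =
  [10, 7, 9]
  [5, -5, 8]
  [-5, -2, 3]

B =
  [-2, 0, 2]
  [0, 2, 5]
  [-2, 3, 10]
A ⊗ B =
  [7, 9, 12]
  [-5, -3, 0]
  [-7, -5, -3]

Apply the min-plus product entry-by-entry:
  C[0][0] = min over k of (A[0][0] + B[0][0] = 10 + -2 = 8, A[0][1] + B[1][0] = 7 + 0 = 7, A[0][2] + B[2][0] = 9 + -2 = 7) = 7 (attained at k = 1)
  C[0][1] = min over k of (A[0][0] + B[0][1] = 10 + 0 = 10, A[0][1] + B[1][1] = 7 + 2 = 9, A[0][2] + B[2][1] = 9 + 3 = 12) = 9 (attained at k = 1)
  C[0][2] = min over k of (A[0][0] + B[0][2] = 10 + 2 = 12, A[0][1] + B[1][2] = 7 + 5 = 12, A[0][2] + B[2][2] = 9 + 10 = 19) = 12 (attained at k = 0)
  C[1][0] = min over k of (A[1][0] + B[0][0] = 5 + -2 = 3, A[1][1] + B[1][0] = -5 + 0 = -5, A[1][2] + B[2][0] = 8 + -2 = 6) = -5 (attained at k = 1)
  C[1][1] = min over k of (A[1][0] + B[0][1] = 5 + 0 = 5, A[1][1] + B[1][1] = -5 + 2 = -3, A[1][2] + B[2][1] = 8 + 3 = 11) = -3 (attained at k = 1)
  C[1][2] = min over k of (A[1][0] + B[0][2] = 5 + 2 = 7, A[1][1] + B[1][2] = -5 + 5 = 0, A[1][2] + B[2][2] = 8 + 10 = 18) = 0 (attained at k = 1)
  C[2][0] = min over k of (A[2][0] + B[0][0] = -5 + -2 = -7, A[2][1] + B[1][0] = -2 + 0 = -2, A[2][2] + B[2][0] = 3 + -2 = 1) = -7 (attained at k = 0)
  C[2][1] = min over k of (A[2][0] + B[0][1] = -5 + 0 = -5, A[2][1] + B[1][1] = -2 + 2 = 0, A[2][2] + B[2][1] = 3 + 3 = 6) = -5 (attained at k = 0)
  C[2][2] = min over k of (A[2][0] + B[0][2] = -5 + 2 = -3, A[2][1] + B[1][2] = -2 + 5 = 3, A[2][2] + B[2][2] = 3 + 10 = 13) = -3 (attained at k = 0)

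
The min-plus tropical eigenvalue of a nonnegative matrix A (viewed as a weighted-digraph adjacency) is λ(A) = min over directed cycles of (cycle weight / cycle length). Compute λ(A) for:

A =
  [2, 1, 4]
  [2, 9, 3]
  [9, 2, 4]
λ(A) = 3/2

Enumerate directed cycles and compute their means (weight / length). Sample:
  cycle 0 → 0: weight = 2, length = 1, mean = 2/1 ≈ 2.000
  cycle 1 → 1: weight = 9, length = 1, mean = 9/1 ≈ 9.000
  cycle 2 → 2: weight = 4, length = 1, mean = 4/1 ≈ 4.000
  cycle 0 → 1 → 0: weight = 3, length = 2, mean = 3/2 ≈ 1.500
  cycle 0 → 2 → 0: weight = 13, length = 2, mean = 13/2 ≈ 6.500
  cycle 1 → 0 → 1: weight = 3, length = 2, mean = 3/2 ≈ 1.500
Minimum mean = 1.500, attained e.g. along the cycle 0 → 1 → 0 with weight 3 and length 2. So λ(A) = 3/2 = 3/2.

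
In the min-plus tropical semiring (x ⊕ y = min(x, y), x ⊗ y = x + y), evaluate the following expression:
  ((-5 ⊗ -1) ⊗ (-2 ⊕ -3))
((-5 ⊗ -1) ⊗ (-2 ⊕ -3)) = -9

Expand innermost to outermost. Recall ⊕ takes the minimum of its arguments and ⊗ takes their sum. Working out the expression ((-5 ⊗ -1) ⊗ (-2 ⊕ -3)) gives -9.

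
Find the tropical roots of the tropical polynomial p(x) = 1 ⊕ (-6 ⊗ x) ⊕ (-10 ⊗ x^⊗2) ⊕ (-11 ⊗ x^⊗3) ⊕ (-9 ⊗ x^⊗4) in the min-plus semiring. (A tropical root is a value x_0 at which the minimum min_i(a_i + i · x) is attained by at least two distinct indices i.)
Roots: {-2, 1, 4, 7}

Each tropical root is a break point of the lower envelope of the lines y = a_i + i · x (there are 5 lines, with slopes 0, 1, ..., 4). Only the lines that attain the minimum somewhere contribute to roots; other lines are dominated. Here the surviving (envelope) indices are i = 4, i = 3, i = 2, i = 1, i = 0.
Intersections between consecutive envelope lines give the roots: for adjacent envelope indices i < j the intersection is x = (a_i − a_j) / (j − i). Reading off the sorted break points: {-2, 1, 4, 7}.
Verification: at each break x_0, at least two indices attain the minimum of min_i(a_i + i · x_0).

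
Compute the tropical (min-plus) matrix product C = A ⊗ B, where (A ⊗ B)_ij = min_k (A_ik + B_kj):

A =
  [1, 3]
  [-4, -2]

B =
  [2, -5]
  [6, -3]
A ⊗ B =
  [3, -4]
  [-2, -9]

Apply the min-plus product entry-by-entry:
  C[0][0] = min over k of (A[0][0] + B[0][0] = 1 + 2 = 3, A[0][1] + B[1][0] = 3 + 6 = 9) = 3 (attained at k = 0)
  C[0][1] = min over k of (A[0][0] + B[0][1] = 1 + -5 = -4, A[0][1] + B[1][1] = 3 + -3 = 0) = -4 (attained at k = 0)
  C[1][0] = min over k of (A[1][0] + B[0][0] = -4 + 2 = -2, A[1][1] + B[1][0] = -2 + 6 = 4) = -2 (attained at k = 0)
  C[1][1] = min over k of (A[1][0] + B[0][1] = -4 + -5 = -9, A[1][1] + B[1][1] = -2 + -3 = -5) = -9 (attained at k = 0)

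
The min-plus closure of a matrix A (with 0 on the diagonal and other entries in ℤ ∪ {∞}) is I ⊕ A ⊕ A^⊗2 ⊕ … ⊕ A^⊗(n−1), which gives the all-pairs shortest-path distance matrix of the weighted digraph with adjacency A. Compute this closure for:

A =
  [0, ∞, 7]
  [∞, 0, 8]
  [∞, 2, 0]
Closure =
  [0, 9, 7]
  [∞, 0, 8]
  [∞, 2, 0]

This is the Floyd-Warshall all-pairs shortest-path computation. For each intermediate vertex k = 0, 1, …, 2, update dist[i][j] ← min(dist[i][j], dist[i][k] + dist[k][j]). The final matrix gives, for each (i, j), the minimum total weight of any directed path from i to j (possibly empty when i = j).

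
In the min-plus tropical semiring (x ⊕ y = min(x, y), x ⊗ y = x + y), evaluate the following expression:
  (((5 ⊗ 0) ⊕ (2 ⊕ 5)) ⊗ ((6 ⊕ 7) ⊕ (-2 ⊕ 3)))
(((5 ⊗ 0) ⊕ (2 ⊕ 5)) ⊗ ((6 ⊕ 7) ⊕ (-2 ⊕ 3))) = 0

Expand innermost to outermost. Recall ⊕ takes the minimum of its arguments and ⊗ takes their sum. Working out the expression (((5 ⊗ 0) ⊕ (2 ⊕ 5)) ⊗ ((6 ⊕ 7) ⊕ (-2 ⊕ 3))) gives 0.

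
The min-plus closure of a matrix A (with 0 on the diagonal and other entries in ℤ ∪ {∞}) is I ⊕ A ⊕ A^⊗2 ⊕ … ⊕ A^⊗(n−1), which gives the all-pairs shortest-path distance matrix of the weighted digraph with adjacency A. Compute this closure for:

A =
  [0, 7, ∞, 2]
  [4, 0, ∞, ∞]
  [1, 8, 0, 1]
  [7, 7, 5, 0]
Closure =
  [0, 7, 7, 2]
  [4, 0, 11, 6]
  [1, 8, 0, 1]
  [6, 7, 5, 0]

This is the Floyd-Warshall all-pairs shortest-path computation. For each intermediate vertex k = 0, 1, …, 3, update dist[i][j] ← min(dist[i][j], dist[i][k] + dist[k][j]). The final matrix gives, for each (i, j), the minimum total weight of any directed path from i to j (possibly empty when i = j).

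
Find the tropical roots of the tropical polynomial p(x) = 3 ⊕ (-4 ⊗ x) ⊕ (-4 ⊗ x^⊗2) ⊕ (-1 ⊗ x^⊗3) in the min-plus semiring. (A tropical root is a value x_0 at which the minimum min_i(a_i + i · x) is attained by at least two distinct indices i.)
Roots: {-3, 0, 7}

Each tropical root is a break point of the lower envelope of the lines y = a_i + i · x (there are 4 lines, with slopes 0, 1, ..., 3). Only the lines that attain the minimum somewhere contribute to roots; other lines are dominated. Here the surviving (envelope) indices are i = 3, i = 2, i = 1, i = 0.
Intersections between consecutive envelope lines give the roots: for adjacent envelope indices i < j the intersection is x = (a_i − a_j) / (j − i). Reading off the sorted break points: {-3, 0, 7}.
Verification: at each break x_0, at least two indices attain the minimum of min_i(a_i + i · x_0).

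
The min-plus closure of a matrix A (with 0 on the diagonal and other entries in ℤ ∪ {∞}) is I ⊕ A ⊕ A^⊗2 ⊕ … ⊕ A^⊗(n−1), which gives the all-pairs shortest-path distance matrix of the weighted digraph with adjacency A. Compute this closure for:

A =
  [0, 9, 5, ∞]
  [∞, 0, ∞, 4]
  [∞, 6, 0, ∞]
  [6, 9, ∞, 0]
Closure =
  [0, 9, 5, 13]
  [10, 0, 15, 4]
  [16, 6, 0, 10]
  [6, 9, 11, 0]

This is the Floyd-Warshall all-pairs shortest-path computation. For each intermediate vertex k = 0, 1, …, 3, update dist[i][j] ← min(dist[i][j], dist[i][k] + dist[k][j]). The final matrix gives, for each (i, j), the minimum total weight of any directed path from i to j (possibly empty when i = j).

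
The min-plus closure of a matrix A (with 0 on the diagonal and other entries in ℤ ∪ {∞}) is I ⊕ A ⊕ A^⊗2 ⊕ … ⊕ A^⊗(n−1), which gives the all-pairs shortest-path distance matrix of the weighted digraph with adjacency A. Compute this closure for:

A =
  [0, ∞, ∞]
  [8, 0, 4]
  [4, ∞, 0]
Closure =
  [0, ∞, ∞]
  [8, 0, 4]
  [4, ∞, 0]

This is the Floyd-Warshall all-pairs shortest-path computation. For each intermediate vertex k = 0, 1, …, 2, update dist[i][j] ← min(dist[i][j], dist[i][k] + dist[k][j]). The final matrix gives, for each (i, j), the minimum total weight of any directed path from i to j (possibly empty when i = j).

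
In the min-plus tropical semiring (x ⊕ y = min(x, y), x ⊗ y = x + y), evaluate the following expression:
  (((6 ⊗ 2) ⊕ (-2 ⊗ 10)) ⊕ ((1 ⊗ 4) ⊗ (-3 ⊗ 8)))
(((6 ⊗ 2) ⊕ (-2 ⊗ 10)) ⊕ ((1 ⊗ 4) ⊗ (-3 ⊗ 8))) = 8

Expand innermost to outermost. Recall ⊕ takes the minimum of its arguments and ⊗ takes their sum. Working out the expression (((6 ⊗ 2) ⊕ (-2 ⊗ 10)) ⊕ ((1 ⊗ 4) ⊗ (-3 ⊗ 8))) gives 8.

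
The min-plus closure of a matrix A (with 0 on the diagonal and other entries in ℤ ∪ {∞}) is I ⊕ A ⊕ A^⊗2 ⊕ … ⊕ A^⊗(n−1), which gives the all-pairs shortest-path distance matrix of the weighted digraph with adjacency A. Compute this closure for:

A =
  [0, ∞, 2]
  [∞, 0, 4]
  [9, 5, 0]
Closure =
  [0, 7, 2]
  [13, 0, 4]
  [9, 5, 0]

This is the Floyd-Warshall all-pairs shortest-path computation. For each intermediate vertex k = 0, 1, …, 2, update dist[i][j] ← min(dist[i][j], dist[i][k] + dist[k][j]). The final matrix gives, for each (i, j), the minimum total weight of any directed path from i to j (possibly empty when i = j).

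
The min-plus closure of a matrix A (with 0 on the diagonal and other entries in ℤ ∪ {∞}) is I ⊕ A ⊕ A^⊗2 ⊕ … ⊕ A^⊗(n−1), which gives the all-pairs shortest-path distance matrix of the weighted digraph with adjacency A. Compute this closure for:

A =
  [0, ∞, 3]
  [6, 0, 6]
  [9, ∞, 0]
Closure =
  [0, ∞, 3]
  [6, 0, 6]
  [9, ∞, 0]

This is the Floyd-Warshall all-pairs shortest-path computation. For each intermediate vertex k = 0, 1, …, 2, update dist[i][j] ← min(dist[i][j], dist[i][k] + dist[k][j]). The final matrix gives, for each (i, j), the minimum total weight of any directed path from i to j (possibly empty when i = j).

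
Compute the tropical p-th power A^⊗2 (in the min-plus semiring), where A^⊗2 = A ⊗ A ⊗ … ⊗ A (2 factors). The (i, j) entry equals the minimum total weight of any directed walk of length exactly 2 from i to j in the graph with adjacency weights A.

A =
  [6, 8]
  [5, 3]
A^⊗2 =
  [12, 11]
  [8, 6]

Each entry (A^⊗2)_ij equals the minimum over all length-2 walks i = v_0 → v_1 → … → v_2 = j of Σ_t A[v_t][v_{t+1}]. For example, for (i, j) = (0, 1) we minimise over 2 possible intermediate vertex sequences; the minimum is 11, attained along the walk 0 → 1 → 1.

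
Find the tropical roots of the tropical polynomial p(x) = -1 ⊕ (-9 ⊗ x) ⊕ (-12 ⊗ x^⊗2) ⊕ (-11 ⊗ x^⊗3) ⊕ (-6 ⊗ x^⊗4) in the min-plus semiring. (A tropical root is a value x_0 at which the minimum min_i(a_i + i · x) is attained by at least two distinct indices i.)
Roots: {-5, -1, 3, 8}

Each tropical root is a break point of the lower envelope of the lines y = a_i + i · x (there are 5 lines, with slopes 0, 1, ..., 4). Only the lines that attain the minimum somewhere contribute to roots; other lines are dominated. Here the surviving (envelope) indices are i = 4, i = 3, i = 2, i = 1, i = 0.
Intersections between consecutive envelope lines give the roots: for adjacent envelope indices i < j the intersection is x = (a_i − a_j) / (j − i). Reading off the sorted break points: {-5, -1, 3, 8}.
Verification: at each break x_0, at least two indices attain the minimum of min_i(a_i + i · x_0).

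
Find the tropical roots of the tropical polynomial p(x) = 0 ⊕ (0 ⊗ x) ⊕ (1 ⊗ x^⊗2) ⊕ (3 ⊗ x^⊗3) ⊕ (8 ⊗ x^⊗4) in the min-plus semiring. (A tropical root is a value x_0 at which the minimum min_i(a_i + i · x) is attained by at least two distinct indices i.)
Roots: {-5, -2, -1, 0}

Each tropical root is a break point of the lower envelope of the lines y = a_i + i · x (there are 5 lines, with slopes 0, 1, ..., 4). Only the lines that attain the minimum somewhere contribute to roots; other lines are dominated. Here the surviving (envelope) indices are i = 4, i = 3, i = 2, i = 1, i = 0.
Intersections between consecutive envelope lines give the roots: for adjacent envelope indices i < j the intersection is x = (a_i − a_j) / (j − i). Reading off the sorted break points: {-5, -2, -1, 0}.
Verification: at each break x_0, at least two indices attain the minimum of min_i(a_i + i · x_0).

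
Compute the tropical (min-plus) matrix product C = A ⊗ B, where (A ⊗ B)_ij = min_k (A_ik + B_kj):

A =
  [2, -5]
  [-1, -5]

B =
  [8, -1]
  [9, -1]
A ⊗ B =
  [4, -6]
  [4, -6]

Apply the min-plus product entry-by-entry:
  C[0][0] = min over k of (A[0][0] + B[0][0] = 2 + 8 = 10, A[0][1] + B[1][0] = -5 + 9 = 4) = 4 (attained at k = 1)
  C[0][1] = min over k of (A[0][0] + B[0][1] = 2 + -1 = 1, A[0][1] + B[1][1] = -5 + -1 = -6) = -6 (attained at k = 1)
  C[1][0] = min over k of (A[1][0] + B[0][0] = -1 + 8 = 7, A[1][1] + B[1][0] = -5 + 9 = 4) = 4 (attained at k = 1)
  C[1][1] = min over k of (A[1][0] + B[0][1] = -1 + -1 = -2, A[1][1] + B[1][1] = -5 + -1 = -6) = -6 (attained at k = 1)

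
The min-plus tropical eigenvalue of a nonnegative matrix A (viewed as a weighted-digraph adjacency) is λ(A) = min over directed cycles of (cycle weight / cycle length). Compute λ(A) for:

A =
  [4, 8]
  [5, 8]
λ(A) = 4

Enumerate directed cycles and compute their means (weight / length). Sample:
  cycle 0 → 0: weight = 4, length = 1, mean = 4/1 ≈ 4.000
  cycle 1 → 1: weight = 8, length = 1, mean = 8/1 ≈ 8.000
  cycle 0 → 1 → 0: weight = 13, length = 2, mean = 13/2 ≈ 6.500
  cycle 1 → 0 → 1: weight = 13, length = 2, mean = 13/2 ≈ 6.500
Minimum mean = 4.000, attained e.g. along the cycle 0 → 0 with weight 4 and length 1. So λ(A) = 4/1 = 4.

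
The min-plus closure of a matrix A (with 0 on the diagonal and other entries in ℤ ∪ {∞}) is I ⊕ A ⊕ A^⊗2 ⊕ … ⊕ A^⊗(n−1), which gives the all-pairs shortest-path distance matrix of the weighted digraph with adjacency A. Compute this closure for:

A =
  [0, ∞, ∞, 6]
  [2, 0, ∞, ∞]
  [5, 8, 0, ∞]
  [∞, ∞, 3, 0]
Closure =
  [0, 17, 9, 6]
  [2, 0, 11, 8]
  [5, 8, 0, 11]
  [8, 11, 3, 0]

This is the Floyd-Warshall all-pairs shortest-path computation. For each intermediate vertex k = 0, 1, …, 3, update dist[i][j] ← min(dist[i][j], dist[i][k] + dist[k][j]). The final matrix gives, for each (i, j), the minimum total weight of any directed path from i to j (possibly empty when i = j).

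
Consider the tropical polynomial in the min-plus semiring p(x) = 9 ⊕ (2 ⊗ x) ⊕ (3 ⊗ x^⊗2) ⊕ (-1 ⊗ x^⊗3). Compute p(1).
p(1) = 2

A tropical monomial a ⊗ x^⊗i evaluates to a + i · x. Evaluating each term at x = 1:
  Term 0 contributes 9 + 0 · 1 = 9
  Term 1 contributes 2 + 1 · 1 = 3
  Term 2 contributes 3 + 2 · 1 = 5
  Term 3 contributes -1 + 3 · 1 = 2
p(1) = ⊕ of these = min[9, 3, 5, 2] = 2.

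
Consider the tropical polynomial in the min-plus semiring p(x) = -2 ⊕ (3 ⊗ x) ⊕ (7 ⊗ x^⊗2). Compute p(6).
p(6) = -2

A tropical monomial a ⊗ x^⊗i evaluates to a + i · x. Evaluating each term at x = 6:
  Term 0 contributes -2 + 0 · 6 = -2
  Term 1 contributes 3 + 1 · 6 = 9
  Term 2 contributes 7 + 2 · 6 = 19
p(6) = ⊕ of these = min[-2, 9, 19] = -2.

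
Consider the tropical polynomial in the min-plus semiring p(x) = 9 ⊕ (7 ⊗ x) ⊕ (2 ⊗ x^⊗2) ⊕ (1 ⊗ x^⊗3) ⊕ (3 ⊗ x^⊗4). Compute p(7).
p(7) = 9

A tropical monomial a ⊗ x^⊗i evaluates to a + i · x. Evaluating each term at x = 7:
  Term 0 contributes 9 + 0 · 7 = 9
  Term 1 contributes 7 + 1 · 7 = 14
  Term 2 contributes 2 + 2 · 7 = 16
  Term 3 contributes 1 + 3 · 7 = 22
  Term 4 contributes 3 + 4 · 7 = 31
p(7) = ⊕ of these = min[9, 14, 16, 22, 31] = 9.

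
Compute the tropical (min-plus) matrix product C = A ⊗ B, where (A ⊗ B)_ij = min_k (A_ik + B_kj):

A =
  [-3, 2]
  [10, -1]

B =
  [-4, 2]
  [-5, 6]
A ⊗ B =
  [-7, -1]
  [-6, 5]

Apply the min-plus product entry-by-entry:
  C[0][0] = min over k of (A[0][0] + B[0][0] = -3 + -4 = -7, A[0][1] + B[1][0] = 2 + -5 = -3) = -7 (attained at k = 0)
  C[0][1] = min over k of (A[0][0] + B[0][1] = -3 + 2 = -1, A[0][1] + B[1][1] = 2 + 6 = 8) = -1 (attained at k = 0)
  C[1][0] = min over k of (A[1][0] + B[0][0] = 10 + -4 = 6, A[1][1] + B[1][0] = -1 + -5 = -6) = -6 (attained at k = 1)
  C[1][1] = min over k of (A[1][0] + B[0][1] = 10 + 2 = 12, A[1][1] + B[1][1] = -1 + 6 = 5) = 5 (attained at k = 1)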